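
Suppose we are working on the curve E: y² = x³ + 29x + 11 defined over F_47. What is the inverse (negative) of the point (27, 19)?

-(27, 19) = (27, -19 mod 47) = (27, 28).

(27, 28)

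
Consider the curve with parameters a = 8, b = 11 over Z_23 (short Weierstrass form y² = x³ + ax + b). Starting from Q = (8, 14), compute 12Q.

(2, 14)

Repeated addition: build up to 12Q.
2Q: tangent at (8, 14): λ = (3·8² + 8)/(2·14) ≡ 16/5. 5⁻¹ ≡ 14 (mod 23), so λ ≡ 16·14 ≡ 17.
  x = λ² - 8 - 8 = 289 - 16 ≡ 20; y = λ·(8 - 20) - 14 ≡ 12. → (20, 12)
3Q: (20, 12) + (8, 14). λ = (14 - 12)/(8 - 20) ≡ 2/11 mod 23. 11⁻¹ ≡ 21 (mod 23), so λ ≡ 19.
  x = λ² - 20 - 8 = 361 - 28 ≡ 11; y = λ·(20 - 11) - 12 ≡ 21. → (11, 21)
4Q: (11, 21) + (8, 14). λ = (14 - 21)/(8 - 11) ≡ 16/20 mod 23. 20⁻¹ ≡ 15 (mod 23) since 20·15 = 300 ≡ 1, so λ ≡ 10.
  x = λ² - 11 - 8 = 100 - 19 ≡ 12; y = λ·(11 - 12) - 21 ≡ 15. → (12, 15)
5Q: (12, 15) + (8, 14). λ = (14 - 15)/(8 - 12) ≡ 22/19 mod 23. 19⁻¹ ≡ 17 (mod 23), so λ ≡ 6.
  x = λ² - 12 - 8 = 36 - 20 ≡ 16; y = λ·(12 - 16) - 15 ≡ 7. → (16, 7)
6Q: (16, 7) + (8, 14). λ = (14 - 7)/(8 - 16) ≡ 7/15 mod 23. 15⁻¹ ≡ 20 (mod 23), so λ ≡ 2.
  x = λ² - 16 - 8 = 4 - 24 ≡ 3; y = λ·(16 - 3) - 7 ≡ 19. → (3, 19)
7Q: (3, 19) + (8, 14). λ = (14 - 19)/(8 - 3) ≡ 18/5 mod 23. 5⁻¹ ≡ 14 (mod 23) since 5·14 = 70 ≡ 1, so λ ≡ 22.
  x = λ² - 3 - 8 = 484 - 11 ≡ 13; y = λ·(3 - 13) - 19 ≡ 14. → (13, 14)
8Q: (13, 14) + (8, 14). λ = (14 - 14)/(8 - 13) ≡ 0/18 mod 23. 18⁻¹ ≡ 9 (mod 23), so λ ≡ 0.
  x = λ² - 13 - 8 = 0 - 21 ≡ 2; y = λ·(13 - 2) - 14 ≡ 9. → (2, 9)
9Q: (2, 9) + (8, 14). λ = (14 - 9)/(8 - 2) ≡ 5/6 mod 23. 6⁻¹ ≡ 4 (mod 23), so λ ≡ 20.
  x = λ² - 2 - 8 = 400 - 10 ≡ 22; y = λ·(2 - 22) - 9 ≡ 5. → (22, 5)
10Q: (22, 5) + (8, 14). λ = (14 - 5)/(8 - 22) ≡ 9/9 mod 23. 9⁻¹ ≡ 18 (mod 23), so λ ≡ 1.
  x = λ² - 22 - 8 = 1 - 30 ≡ 17; y = λ·(22 - 17) - 5 ≡ 0. → (17, 0)
11Q: (17, 0) + (8, 14). λ = (14 - 0)/(8 - 17) ≡ 14/14 mod 23. 14⁻¹ ≡ 5 (mod 23), so λ ≡ 1.
  x = λ² - 17 - 8 = 1 - 25 ≡ 22; y = λ·(17 - 22) - 0 ≡ 18. → (22, 18)
12Q: (22, 18) + (8, 14). λ = (14 - 18)/(8 - 22) ≡ 19/9 mod 23. 9⁻¹ ≡ 18 (mod 23) since 9·18 = 162 ≡ 1, so λ ≡ 20.
  x = λ² - 22 - 8 = 400 - 30 ≡ 2; y = λ·(22 - 2) - 18 ≡ 14. → (2, 14)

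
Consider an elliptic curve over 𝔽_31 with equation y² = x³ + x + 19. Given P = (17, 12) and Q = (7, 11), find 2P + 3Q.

(24, 17)

First 2P:
Repeated addition: build up to 2P.
2P: tangent at (17, 12): λ = (3·17² + 1)/(2·12) ≡ 0/24. 24⁻¹ ≡ 22 (mod 31), so λ ≡ 0·22 ≡ 0.
  x = λ² - 17 - 17 = 0 - 34 ≡ 28; y = λ·(17 - 28) - 12 ≡ 19. → (28, 19)
2P = (28, 19).
Next 3Q:
Repeated addition: build up to 3Q.
2Q: tangent at (7, 11): λ = (3·7² + 1)/(2·11) ≡ 24/22. 22⁻¹ ≡ 24 (mod 31), so λ ≡ 24·24 ≡ 18.
  x = λ² - 7 - 7 = 324 - 14 ≡ 0; y = λ·(7 - 0) - 11 ≡ 22. → (0, 22)
3Q: (0, 22) + (7, 11). λ = (11 - 22)/(7 - 0) ≡ 20/7 mod 31. 7⁻¹ ≡ 9 (mod 31), so λ ≡ 25.
  x = λ² - 0 - 7 = 625 - 7 ≡ 29; y = λ·(0 - 29) - 22 ≡ 28. → (29, 28)
3Q = (29, 28).
Finally 2P + 3Q:
(28, 19) + (29, 28). λ = (28 - 19)/(29 - 28) ≡ 9/1 mod 31. 1⁻¹ ≡ 1 (mod 31), so λ ≡ 9.
  x = λ² - 28 - 29 = 81 - 57 ≡ 24; y = λ·(28 - 24) - 19 ≡ 17. → (24, 17)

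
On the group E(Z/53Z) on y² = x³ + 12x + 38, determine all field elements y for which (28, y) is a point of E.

15, 38

x³ + 12x + 38 = 22326 ≡ 13 (mod 53).
Square roots of 13 mod 53: 15 and 38 (since 15² = 225 ≡ 13).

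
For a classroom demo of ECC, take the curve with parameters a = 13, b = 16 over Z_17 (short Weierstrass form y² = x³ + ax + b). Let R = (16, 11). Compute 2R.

tangent at (16, 11): λ = (3·16² + 13)/(2·11) ≡ 16/5. 5⁻¹ ≡ 7 (mod 17), so λ ≡ 16·7 ≡ 10.
  x = λ² - 16 - 16 = 100 - 32 ≡ 0; y = λ·(16 - 0) - 11 ≡ 13. → (0, 13)

(0, 13)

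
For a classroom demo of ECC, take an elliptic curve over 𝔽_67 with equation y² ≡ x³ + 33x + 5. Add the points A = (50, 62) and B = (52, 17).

(19, 11)

(50, 62) + (52, 17). λ = (17 - 62)/(52 - 50) ≡ 22/2 mod 67. 2⁻¹ ≡ 34 (mod 67), so λ ≡ 11.
  x = λ² - 50 - 52 = 121 - 102 ≡ 19; y = λ·(50 - 19) - 62 ≡ 11. → (19, 11)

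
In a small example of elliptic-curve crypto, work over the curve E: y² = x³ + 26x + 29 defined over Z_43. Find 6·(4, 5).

Write G = (4, 5).
Double-and-add on 6 = (110)₂. Start with G = (4, 5) for the leading 1-bit.
double: tangent at (4, 5): λ = (3·4² + 26)/(2·5) ≡ 31/10. 10⁻¹ ≡ 13 (mod 43), so λ ≡ 31·13 ≡ 16.
  x = λ² - 4 - 4 = 256 - 8 ≡ 33; y = λ·(4 - 33) - 5 ≡ 4. → (33, 4)
add G: (33, 4) + (4, 5). λ = (5 - 4)/(4 - 33) ≡ 1/14 mod 43. 14⁻¹ ≡ 40 (mod 43) since 14·40 = 560 ≡ 1, so λ ≡ 40.
  x = λ² - 33 - 4 = 1600 - 37 ≡ 15; y = λ·(33 - 15) - 4 ≡ 28. → (15, 28)
double: tangent at (15, 28): λ = (3·15² + 26)/(2·28) ≡ 13/13. 13⁻¹ ≡ 10 (mod 43), so λ ≡ 13·10 ≡ 1.
  x = λ² - 15 - 15 = 1 - 30 ≡ 14; y = λ·(15 - 14) - 28 ≡ 16. → (14, 16)

(14, 16)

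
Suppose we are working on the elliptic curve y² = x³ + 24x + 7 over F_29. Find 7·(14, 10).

(14, 10)

Write G = (14, 10).
Double-and-add on 7 = (111)₂. Start with G = (14, 10) for the leading 1-bit.
double: tangent at (14, 10): λ = (3·14² + 24)/(2·10) ≡ 3/20. 20⁻¹ ≡ 16 (mod 29), so λ ≡ 3·16 ≡ 19.
  x = λ² - 14 - 14 = 361 - 28 ≡ 14; y = λ·(14 - 14) - 10 ≡ 19. → (14, 19)
add G: (14, 19) + (14, 10): same x and y₁ ≡ -y₂, so the sum is the point at infinity.
double: the point at infinity + the point at infinity = the point at infinity (identity).
add G: the point at infinity + (14, 10) = (14, 10) (identity).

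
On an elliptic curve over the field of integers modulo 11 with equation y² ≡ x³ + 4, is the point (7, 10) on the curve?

no

y² = 10² ≡ 1; x³ + 0x + 4 = 347 ≡ 6 (mod 11). 1 ≠ 6.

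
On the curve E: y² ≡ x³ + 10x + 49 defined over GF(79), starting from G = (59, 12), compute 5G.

(62, 41)

Double-and-add on 5 = (101)₂. Start with G = (59, 12) for the leading 1-bit.
double: tangent at (59, 12): λ = (3·59² + 10)/(2·12) ≡ 25/24. 24⁻¹ ≡ 56 (mod 79) since 24·56 = 1344 ≡ 1, so λ ≡ 25·56 ≡ 57.
  x = λ² - 59 - 59 = 3249 - 118 ≡ 50; y = λ·(59 - 50) - 12 ≡ 27. → (50, 27)
double: tangent at (50, 27): λ = (3·50² + 10)/(2·27) ≡ 5/54. 54⁻¹ ≡ 60 (mod 79) since 54·60 = 3240 ≡ 1, so λ ≡ 5·60 ≡ 63.
  x = λ² - 50 - 50 = 3969 - 100 ≡ 77; y = λ·(50 - 77) - 27 ≡ 10. → (77, 10)
add G: (77, 10) + (59, 12). λ = (12 - 10)/(59 - 77) ≡ 2/61 mod 79. 61⁻¹ ≡ 57 (mod 79), so λ ≡ 35.
  x = λ² - 77 - 59 = 1225 - 136 ≡ 62; y = λ·(77 - 62) - 10 ≡ 41. → (62, 41)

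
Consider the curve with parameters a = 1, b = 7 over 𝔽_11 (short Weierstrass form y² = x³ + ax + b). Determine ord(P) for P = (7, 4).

2P: tangent at (7, 4): λ = (3·7² + 1)/(2·4) ≡ 5/8. 8⁻¹ ≡ 7 (mod 11) since 8·7 = 56 ≡ 1, so λ ≡ 5·7 ≡ 2.
  x = λ² - 7 - 7 = 4 - 14 ≡ 1; y = λ·(7 - 1) - 4 ≡ 8. → (1, 8)
3P: (1, 8) + (7, 4). λ = (4 - 8)/(7 - 1) ≡ 7/6 mod 11. 6⁻¹ ≡ 2 (mod 11), so λ ≡ 3.
  x = λ² - 1 - 7 = 9 - 8 ≡ 1; y = λ·(1 - 1) - 8 ≡ 3. → (1, 3)
4P: (1, 3) + (7, 4). λ = (4 - 3)/(7 - 1) ≡ 1/6 mod 11. 6⁻¹ ≡ 2 (mod 11), so λ ≡ 2.
  x = λ² - 1 - 7 = 4 - 8 ≡ 7; y = λ·(1 - 7) - 3 ≡ 7. → (7, 7)
5P: (7, 7) + (7, 4): same x and y₁ ≡ -y₂, so the sum is the point at infinity.
5P = the point at infinity, so the order is 5.

5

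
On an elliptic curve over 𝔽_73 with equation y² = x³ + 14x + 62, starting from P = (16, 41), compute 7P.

Double-and-add on 7 = (111)₂. Start with P = (16, 41) for the leading 1-bit.
double: tangent at (16, 41): λ = (3·16² + 14)/(2·41) ≡ 52/9. 9⁻¹ ≡ 65 (mod 73), so λ ≡ 52·65 ≡ 22.
  x = λ² - 16 - 16 = 484 - 32 ≡ 14; y = λ·(16 - 14) - 41 ≡ 3. → (14, 3)
add P: (14, 3) + (16, 41). λ = (41 - 3)/(16 - 14) ≡ 38/2 mod 73. 2⁻¹ ≡ 37 (mod 73) since 2·37 = 74 ≡ 1, so λ ≡ 19.
  x = λ² - 14 - 16 = 361 - 30 ≡ 39; y = λ·(14 - 39) - 3 ≡ 33. → (39, 33)
double: tangent at (39, 33): λ = (3·39² + 14)/(2·33) ≡ 51/66. 66⁻¹ ≡ 52 (mod 73), so λ ≡ 51·52 ≡ 24.
  x = λ² - 39 - 39 = 576 - 78 ≡ 60; y = λ·(39 - 60) - 33 ≡ 47. → (60, 47)
add P: (60, 47) + (16, 41). λ = (41 - 47)/(16 - 60) ≡ 67/29 mod 73. 29⁻¹ ≡ 68 (mod 73) since 29·68 = 1972 ≡ 1, so λ ≡ 30.
  x = λ² - 60 - 16 = 900 - 76 ≡ 21; y = λ·(60 - 21) - 47 ≡ 28. → (21, 28)

(21, 28)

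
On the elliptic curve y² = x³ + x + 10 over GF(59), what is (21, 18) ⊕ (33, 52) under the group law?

(21, 18) + (33, 52). λ = (52 - 18)/(33 - 21) ≡ 34/12 mod 59. 12⁻¹ ≡ 5 (mod 59), so λ ≡ 52.
  x = λ² - 21 - 33 = 2704 - 54 ≡ 54; y = λ·(21 - 54) - 18 ≡ 36. → (54, 36)

(54, 36)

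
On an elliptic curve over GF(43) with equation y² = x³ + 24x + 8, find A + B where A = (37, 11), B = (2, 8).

(29, 29)

(37, 11) + (2, 8). λ = (8 - 11)/(2 - 37) ≡ 40/8 mod 43. 8⁻¹ ≡ 27 (mod 43), so λ ≡ 5.
  x = λ² - 37 - 2 = 25 - 39 ≡ 29; y = λ·(37 - 29) - 11 ≡ 29. → (29, 29)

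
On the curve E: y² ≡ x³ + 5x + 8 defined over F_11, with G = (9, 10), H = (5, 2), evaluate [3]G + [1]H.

First 3G:
Repeated addition: build up to 3G.
2G: tangent at (9, 10): λ = (3·9² + 5)/(2·10) ≡ 6/9. 9⁻¹ ≡ 5 (mod 11) since 9·5 = 45 ≡ 1, so λ ≡ 6·5 ≡ 8.
  x = λ² - 9 - 9 = 64 - 18 ≡ 2; y = λ·(9 - 2) - 10 ≡ 2. → (2, 2)
3G: (2, 2) + (9, 10). λ = (10 - 2)/(9 - 2) ≡ 8/7 mod 11. 7⁻¹ ≡ 8 (mod 11), so λ ≡ 9.
  x = λ² - 2 - 9 = 81 - 11 ≡ 4; y = λ·(2 - 4) - 2 ≡ 2. → (4, 2)
3G = (4, 2).
Finally 3G + H:
(4, 2) + (5, 2). λ = (2 - 2)/(5 - 4) ≡ 0/1 mod 11. 1⁻¹ ≡ 1 (mod 11) since 1·1 = 1 ≡ 1, so λ ≡ 0.
  x = λ² - 4 - 5 = 0 - 9 ≡ 2; y = λ·(4 - 2) - 2 ≡ 9. → (2, 9)

(2, 9)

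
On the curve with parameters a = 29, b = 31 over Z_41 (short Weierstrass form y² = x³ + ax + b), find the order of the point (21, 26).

2P: tangent at (21, 26): λ = (3·21² + 29)/(2·26) ≡ 40/11. 11⁻¹ ≡ 15 (mod 41), so λ ≡ 40·15 ≡ 26.
  x = λ² - 21 - 21 = 676 - 42 ≡ 19; y = λ·(21 - 19) - 26 ≡ 26. → (19, 26)
3P: (19, 26) + (21, 26). λ = (26 - 26)/(21 - 19) ≡ 0/2 mod 41. 2⁻¹ ≡ 21 (mod 41), so λ ≡ 0.
  x = λ² - 19 - 21 = 0 - 40 ≡ 1; y = λ·(19 - 1) - 26 ≡ 15. → (1, 15)
4P: (1, 15) + (21, 26). λ = (26 - 15)/(21 - 1) ≡ 11/20 mod 41. 20⁻¹ ≡ 39 (mod 41), so λ ≡ 19.
  x = λ² - 1 - 21 = 361 - 22 ≡ 11; y = λ·(1 - 11) - 15 ≡ 0. → (11, 0)
5P: (11, 0) + (21, 26). λ = (26 - 0)/(21 - 11) ≡ 26/10 mod 41. 10⁻¹ ≡ 37 (mod 41), so λ ≡ 19.
  x = λ² - 11 - 21 = 361 - 32 ≡ 1; y = λ·(11 - 1) - 0 ≡ 26. → (1, 26)
6P: (1, 26) + (21, 26). λ = (26 - 26)/(21 - 1) ≡ 0/20 mod 41. 20⁻¹ ≡ 39 (mod 41) since 20·39 = 780 ≡ 1, so λ ≡ 0.
  x = λ² - 1 - 21 = 0 - 22 ≡ 19; y = λ·(1 - 19) - 26 ≡ 15. → (19, 15)
7P: (19, 15) + (21, 26). λ = (26 - 15)/(21 - 19) ≡ 11/2 mod 41. 2⁻¹ ≡ 21 (mod 41), so λ ≡ 26.
  x = λ² - 19 - 21 = 676 - 40 ≡ 21; y = λ·(19 - 21) - 15 ≡ 15. → (21, 15)
8P: (21, 15) + (21, 26): same x and y₁ ≡ -y₂, so the sum is O.
8P = O, so the order is 8.

8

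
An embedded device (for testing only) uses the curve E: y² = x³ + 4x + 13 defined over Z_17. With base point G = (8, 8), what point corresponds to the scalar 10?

(6, 7)

Double-and-add on 10 = (1010)₂. Start with G = (8, 8) for the leading 1-bit.
double: tangent at (8, 8): λ = (3·8² + 4)/(2·8) ≡ 9/16. 16⁻¹ ≡ 16 (mod 17) since 16·16 = 256 ≡ 1, so λ ≡ 9·16 ≡ 8.
  x = λ² - 8 - 8 = 64 - 16 ≡ 14; y = λ·(8 - 14) - 8 ≡ 12. → (14, 12)
double: tangent at (14, 12): λ = (3·14² + 4)/(2·12) ≡ 14/7. 7⁻¹ ≡ 5 (mod 17), so λ ≡ 14·5 ≡ 2.
  x = λ² - 14 - 14 = 4 - 28 ≡ 10; y = λ·(14 - 10) - 12 ≡ 13. → (10, 13)
add G: (10, 13) + (8, 8). λ = (8 - 13)/(8 - 10) ≡ 12/15 mod 17. 15⁻¹ ≡ 8 (mod 17) since 15·8 = 120 ≡ 1, so λ ≡ 11.
  x = λ² - 10 - 8 = 121 - 18 ≡ 1; y = λ·(10 - 1) - 13 ≡ 1. → (1, 1)
double: tangent at (1, 1): λ = (3·1² + 4)/(2·1) ≡ 7/2. 2⁻¹ ≡ 9 (mod 17), so λ ≡ 7·9 ≡ 12.
  x = λ² - 1 - 1 = 144 - 2 ≡ 6; y = λ·(1 - 6) - 1 ≡ 7. → (6, 7)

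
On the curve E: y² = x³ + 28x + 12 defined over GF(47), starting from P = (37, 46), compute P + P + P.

Repeated addition: build up to 3P.
2P: tangent at (37, 46): λ = (3·37² + 28)/(2·46) ≡ 46/45. 45⁻¹ ≡ 23 (mod 47), so λ ≡ 46·23 ≡ 24.
  x = λ² - 37 - 37 = 576 - 74 ≡ 32; y = λ·(37 - 32) - 46 ≡ 27. → (32, 27)
3P: (32, 27) + (37, 46). λ = (46 - 27)/(37 - 32) ≡ 19/5 mod 47. 5⁻¹ ≡ 19 (mod 47), so λ ≡ 32.
  x = λ² - 32 - 37 = 1024 - 69 ≡ 15; y = λ·(32 - 15) - 27 ≡ 0. → (15, 0)

(15, 0)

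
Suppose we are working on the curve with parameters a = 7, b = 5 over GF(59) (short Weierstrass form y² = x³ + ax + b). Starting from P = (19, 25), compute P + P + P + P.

Repeated addition: build up to 4P.
2P: tangent at (19, 25): λ = (3·19² + 7)/(2·25) ≡ 28/50. 50⁻¹ ≡ 13 (mod 59), so λ ≡ 28·13 ≡ 10.
  x = λ² - 19 - 19 = 100 - 38 ≡ 3; y = λ·(19 - 3) - 25 ≡ 17. → (3, 17)
3P: (3, 17) + (19, 25). λ = (25 - 17)/(19 - 3) ≡ 8/16 mod 59. 16⁻¹ ≡ 48 (mod 59), so λ ≡ 30.
  x = λ² - 3 - 19 = 900 - 22 ≡ 52; y = λ·(3 - 52) - 17 ≡ 47. → (52, 47)
4P: (52, 47) + (19, 25). λ = (25 - 47)/(19 - 52) ≡ 37/26 mod 59. 26⁻¹ ≡ 25 (mod 59) since 26·25 = 650 ≡ 1, so λ ≡ 40.
  x = λ² - 52 - 19 = 1600 - 71 ≡ 54; y = λ·(52 - 54) - 47 ≡ 50. → (54, 50)

(54, 50)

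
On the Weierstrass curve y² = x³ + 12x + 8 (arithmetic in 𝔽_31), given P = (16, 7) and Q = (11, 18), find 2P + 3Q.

First 2P:
Repeated addition: build up to 2P.
2P: tangent at (16, 7): λ = (3·16² + 12)/(2·7) ≡ 5/14. 14⁻¹ ≡ 20 (mod 31) since 14·20 = 280 ≡ 1, so λ ≡ 5·20 ≡ 7.
  x = λ² - 16 - 16 = 49 - 32 ≡ 17; y = λ·(16 - 17) - 7 ≡ 17. → (17, 17)
2P = (17, 17).
Next 3Q:
Repeated addition: build up to 3Q.
2Q: tangent at (11, 18): λ = (3·11² + 12)/(2·18) ≡ 3/5. 5⁻¹ ≡ 25 (mod 31) since 5·25 = 125 ≡ 1, so λ ≡ 3·25 ≡ 13.
  x = λ² - 11 - 11 = 169 - 22 ≡ 23; y = λ·(11 - 23) - 18 ≡ 12. → (23, 12)
3Q: (23, 12) + (11, 18). λ = (18 - 12)/(11 - 23) ≡ 6/19 mod 31. 19⁻¹ ≡ 18 (mod 31) since 19·18 = 342 ≡ 1, so λ ≡ 15.
  x = λ² - 23 - 11 = 225 - 34 ≡ 5; y = λ·(23 - 5) - 12 ≡ 10. → (5, 10)
3Q = (5, 10).
Finally 2P + 3Q:
(17, 17) + (5, 10). λ = (10 - 17)/(5 - 17) ≡ 24/19 mod 31. 19⁻¹ ≡ 18 (mod 31), so λ ≡ 29.
  x = λ² - 17 - 5 = 841 - 22 ≡ 13; y = λ·(17 - 13) - 17 ≡ 6. → (13, 6)

(13, 6)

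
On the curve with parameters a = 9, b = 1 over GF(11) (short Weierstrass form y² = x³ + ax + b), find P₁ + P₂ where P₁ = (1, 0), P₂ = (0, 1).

(1, 0) + (0, 1). λ = (1 - 0)/(0 - 1) ≡ 1/10 mod 11. 10⁻¹ ≡ 10 (mod 11) since 10·10 = 100 ≡ 1, so λ ≡ 10.
  x = λ² - 1 - 0 = 100 - 1 ≡ 0; y = λ·(1 - 0) - 0 ≡ 10. → (0, 10)

(0, 10)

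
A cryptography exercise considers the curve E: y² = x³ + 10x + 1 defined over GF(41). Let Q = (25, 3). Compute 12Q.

O

Double-and-add on 12 = (1100)₂. Start with Q = (25, 3) for the leading 1-bit.
double: tangent at (25, 3): λ = (3·25² + 10)/(2·3) ≡ 40/6. 6⁻¹ ≡ 7 (mod 41) since 6·7 = 42 ≡ 1, so λ ≡ 40·7 ≡ 34.
  x = λ² - 25 - 25 = 1156 - 50 ≡ 40; y = λ·(25 - 40) - 3 ≡ 20. → (40, 20)
add Q: (40, 20) + (25, 3). λ = (3 - 20)/(25 - 40) ≡ 24/26 mod 41. 26⁻¹ ≡ 30 (mod 41), so λ ≡ 23.
  x = λ² - 40 - 25 = 529 - 65 ≡ 13; y = λ·(40 - 13) - 20 ≡ 27. → (13, 27)
double: tangent at (13, 27): λ = (3·13² + 10)/(2·27) ≡ 25/13. 13⁻¹ ≡ 19 (mod 41), so λ ≡ 25·19 ≡ 24.
  x = λ² - 13 - 13 = 576 - 26 ≡ 17; y = λ·(13 - 17) - 27 ≡ 0. → (17, 0)
double: (17, 0) + (17, 0): same x and y₁ ≡ -y₂, so the sum is O.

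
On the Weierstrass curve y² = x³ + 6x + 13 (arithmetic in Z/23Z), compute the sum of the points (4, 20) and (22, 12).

(4, 20) + (22, 12). λ = (12 - 20)/(22 - 4) ≡ 15/18 mod 23. 18⁻¹ ≡ 9 (mod 23), so λ ≡ 20.
  x = λ² - 4 - 22 = 400 - 26 ≡ 6; y = λ·(4 - 6) - 20 ≡ 9. → (6, 9)

(6, 9)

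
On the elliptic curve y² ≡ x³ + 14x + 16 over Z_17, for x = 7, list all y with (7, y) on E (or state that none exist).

7, 10

x³ + 14x + 16 = 457 ≡ 15 (mod 17).
Square roots of 15 mod 17: 7 and 10 (since 7² = 49 ≡ 15).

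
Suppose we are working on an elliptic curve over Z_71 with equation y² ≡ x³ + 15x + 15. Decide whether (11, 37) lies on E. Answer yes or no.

y² = 37² ≡ 20; x³ + 15x + 15 = 1511 ≡ 20 (mod 71). 20 = 20.

yes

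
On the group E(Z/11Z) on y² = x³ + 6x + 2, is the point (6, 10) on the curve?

y² = 10² ≡ 1; x³ + 6x + 2 = 254 ≡ 1 (mod 11). 1 = 1.

yes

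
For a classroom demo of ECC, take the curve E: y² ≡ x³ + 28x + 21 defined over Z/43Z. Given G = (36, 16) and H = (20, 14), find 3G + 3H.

(28, 15)

First 3G:
Repeated addition: build up to 3G.
2G: tangent at (36, 16): λ = (3·36² + 28)/(2·16) ≡ 3/32. 32⁻¹ ≡ 39 (mod 43), so λ ≡ 3·39 ≡ 31.
  x = λ² - 36 - 36 = 961 - 72 ≡ 29; y = λ·(36 - 29) - 16 ≡ 29. → (29, 29)
3G: (29, 29) + (36, 16). λ = (16 - 29)/(36 - 29) ≡ 30/7 mod 43. 7⁻¹ ≡ 37 (mod 43), so λ ≡ 35.
  x = λ² - 29 - 36 = 1225 - 65 ≡ 42; y = λ·(29 - 42) - 29 ≡ 32. → (42, 32)
3G = (42, 32).
Next 3H:
Repeated addition: build up to 3H.
2H: tangent at (20, 14): λ = (3·20² + 28)/(2·14) ≡ 24/28. 28⁻¹ ≡ 20 (mod 43) since 28·20 = 560 ≡ 1, so λ ≡ 24·20 ≡ 7.
  x = λ² - 20 - 20 = 49 - 40 ≡ 9; y = λ·(20 - 9) - 14 ≡ 20. → (9, 20)
3H: (9, 20) + (20, 14). λ = (14 - 20)/(20 - 9) ≡ 37/11 mod 43. 11⁻¹ ≡ 4 (mod 43), so λ ≡ 19.
  x = λ² - 9 - 20 = 361 - 29 ≡ 31; y = λ·(9 - 31) - 20 ≡ 35. → (31, 35)
3H = (31, 35).
Finally 3G + 3H:
(42, 32) + (31, 35). λ = (35 - 32)/(31 - 42) ≡ 3/32 mod 43. 32⁻¹ ≡ 39 (mod 43) since 32·39 = 1248 ≡ 1, so λ ≡ 31.
  x = λ² - 42 - 31 = 961 - 73 ≡ 28; y = λ·(42 - 28) - 32 ≡ 15. → (28, 15)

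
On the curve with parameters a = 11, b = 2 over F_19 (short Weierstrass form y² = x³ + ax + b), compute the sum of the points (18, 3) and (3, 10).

(7, 2)

(18, 3) + (3, 10). λ = (10 - 3)/(3 - 18) ≡ 7/4 mod 19. 4⁻¹ ≡ 5 (mod 19) since 4·5 = 20 ≡ 1, so λ ≡ 16.
  x = λ² - 18 - 3 = 256 - 21 ≡ 7; y = λ·(18 - 7) - 3 ≡ 2. → (7, 2)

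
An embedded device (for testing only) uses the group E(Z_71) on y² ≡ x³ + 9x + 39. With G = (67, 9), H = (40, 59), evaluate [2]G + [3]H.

First 2G:
Repeated addition: build up to 2G.
2G: tangent at (67, 9): λ = (3·67² + 9)/(2·9) ≡ 57/18. 18⁻¹ ≡ 4 (mod 71), so λ ≡ 57·4 ≡ 15.
  x = λ² - 67 - 67 = 225 - 134 ≡ 20; y = λ·(67 - 20) - 9 ≡ 57. → (20, 57)
2G = (20, 57).
Next 3H:
Repeated addition: build up to 3H.
2H: tangent at (40, 59): λ = (3·40² + 9)/(2·59) ≡ 52/47. 47⁻¹ ≡ 68 (mod 71), so λ ≡ 52·68 ≡ 57.
  x = λ² - 40 - 40 = 3249 - 80 ≡ 45; y = λ·(40 - 45) - 59 ≡ 11. → (45, 11)
3H: (45, 11) + (40, 59). λ = (59 - 11)/(40 - 45) ≡ 48/66 mod 71. 66⁻¹ ≡ 14 (mod 71), so λ ≡ 33.
  x = λ² - 45 - 40 = 1089 - 85 ≡ 10; y = λ·(45 - 10) - 11 ≡ 8. → (10, 8)
3H = (10, 8).
Finally 2G + 3H:
(20, 57) + (10, 8). λ = (8 - 57)/(10 - 20) ≡ 22/61 mod 71. 61⁻¹ ≡ 7 (mod 71), so λ ≡ 12.
  x = λ² - 20 - 10 = 144 - 30 ≡ 43; y = λ·(20 - 43) - 57 ≡ 22. → (43, 22)

(43, 22)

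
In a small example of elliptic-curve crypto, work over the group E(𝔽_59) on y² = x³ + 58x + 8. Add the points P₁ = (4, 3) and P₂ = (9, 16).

(15, 51)

(4, 3) + (9, 16). λ = (16 - 3)/(9 - 4) ≡ 13/5 mod 59. 5⁻¹ ≡ 12 (mod 59) since 5·12 = 60 ≡ 1, so λ ≡ 38.
  x = λ² - 4 - 9 = 1444 - 13 ≡ 15; y = λ·(4 - 15) - 3 ≡ 51. → (15, 51)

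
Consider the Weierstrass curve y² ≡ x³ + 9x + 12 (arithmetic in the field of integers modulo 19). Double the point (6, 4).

(11, 6)

tangent at (6, 4): λ = (3·6² + 9)/(2·4) ≡ 3/8. 8⁻¹ ≡ 12 (mod 19) since 8·12 = 96 ≡ 1, so λ ≡ 3·12 ≡ 17.
  x = λ² - 6 - 6 = 289 - 12 ≡ 11; y = λ·(6 - 11) - 4 ≡ 6. → (11, 6)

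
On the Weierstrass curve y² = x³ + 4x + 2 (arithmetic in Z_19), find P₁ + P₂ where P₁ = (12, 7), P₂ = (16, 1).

(17, 10)

(12, 7) + (16, 1). λ = (1 - 7)/(16 - 12) ≡ 13/4 mod 19. 4⁻¹ ≡ 5 (mod 19), so λ ≡ 8.
  x = λ² - 12 - 16 = 64 - 28 ≡ 17; y = λ·(12 - 17) - 7 ≡ 10. → (17, 10)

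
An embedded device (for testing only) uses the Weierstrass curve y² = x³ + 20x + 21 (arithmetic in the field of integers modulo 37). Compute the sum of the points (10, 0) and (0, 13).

(15, 25)

(10, 0) + (0, 13). λ = (13 - 0)/(0 - 10) ≡ 13/27 mod 37. 27⁻¹ ≡ 11 (mod 37), so λ ≡ 32.
  x = λ² - 10 - 0 = 1024 - 10 ≡ 15; y = λ·(10 - 15) - 0 ≡ 25. → (15, 25)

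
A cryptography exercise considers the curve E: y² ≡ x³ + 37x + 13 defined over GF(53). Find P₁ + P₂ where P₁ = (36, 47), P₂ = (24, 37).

(36, 47) + (24, 37). λ = (37 - 47)/(24 - 36) ≡ 43/41 mod 53. 41⁻¹ ≡ 22 (mod 53) since 41·22 = 902 ≡ 1, so λ ≡ 45.
  x = λ² - 36 - 24 = 2025 - 60 ≡ 4; y = λ·(36 - 4) - 47 ≡ 15. → (4, 15)

(4, 15)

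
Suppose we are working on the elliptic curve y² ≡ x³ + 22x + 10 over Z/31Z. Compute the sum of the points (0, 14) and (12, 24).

(0, 14) + (12, 24). λ = (24 - 14)/(12 - 0) ≡ 10/12 mod 31. 12⁻¹ ≡ 13 (mod 31) since 12·13 = 156 ≡ 1, so λ ≡ 6.
  x = λ² - 0 - 12 = 36 - 12 ≡ 24; y = λ·(0 - 24) - 14 ≡ 28. → (24, 28)

(24, 28)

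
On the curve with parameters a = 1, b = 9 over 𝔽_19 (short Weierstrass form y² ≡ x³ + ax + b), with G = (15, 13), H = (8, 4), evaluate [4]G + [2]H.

First 4G:
Double-and-add on 4 = (100)₂. Start with G = (15, 13) for the leading 1-bit.
double: tangent at (15, 13): λ = (3·15² + 1)/(2·13) ≡ 11/7. 7⁻¹ ≡ 11 (mod 19) since 7·11 = 77 ≡ 1, so λ ≡ 11·11 ≡ 7.
  x = λ² - 15 - 15 = 49 - 30 ≡ 0; y = λ·(15 - 0) - 13 ≡ 16. → (0, 16)
double: tangent at (0, 16): λ = (3·0² + 1)/(2·16) ≡ 1/13. 13⁻¹ ≡ 3 (mod 19), so λ ≡ 1·3 ≡ 3.
  x = λ² - 0 - 0 = 9 - 0 ≡ 9; y = λ·(0 - 9) - 16 ≡ 14. → (9, 14)
4G = (9, 14).
Next 2H:
Repeated addition: build up to 2H.
2H: tangent at (8, 4): λ = (3·8² + 1)/(2·4) ≡ 3/8. 8⁻¹ ≡ 12 (mod 19), so λ ≡ 3·12 ≡ 17.
  x = λ² - 8 - 8 = 289 - 16 ≡ 7; y = λ·(8 - 7) - 4 ≡ 13. → (7, 13)
2H = (7, 13).
Finally 4G + 2H:
(9, 14) + (7, 13). λ = (13 - 14)/(7 - 9) ≡ 18/17 mod 19. 17⁻¹ ≡ 9 (mod 19), so λ ≡ 10.
  x = λ² - 9 - 7 = 100 - 16 ≡ 8; y = λ·(9 - 8) - 14 ≡ 15. → (8, 15)

(8, 15)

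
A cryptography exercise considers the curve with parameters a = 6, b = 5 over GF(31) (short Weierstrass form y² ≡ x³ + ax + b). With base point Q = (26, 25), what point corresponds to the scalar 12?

(5, 6)

Repeated addition: build up to 12Q.
2Q: tangent at (26, 25): λ = (3·26² + 6)/(2·25) ≡ 19/19. 19⁻¹ ≡ 18 (mod 31), so λ ≡ 19·18 ≡ 1.
  x = λ² - 26 - 26 = 1 - 52 ≡ 11; y = λ·(26 - 11) - 25 ≡ 21. → (11, 21)
3Q: (11, 21) + (26, 25). λ = (25 - 21)/(26 - 11) ≡ 4/15 mod 31. 15⁻¹ ≡ 29 (mod 31), so λ ≡ 23.
  x = λ² - 11 - 26 = 529 - 37 ≡ 27; y = λ·(11 - 27) - 21 ≡ 14. → (27, 14)
4Q: (27, 14) + (26, 25). λ = (25 - 14)/(26 - 27) ≡ 11/30 mod 31. 30⁻¹ ≡ 30 (mod 31) since 30·30 = 900 ≡ 1, so λ ≡ 20.
  x = λ² - 27 - 26 = 400 - 53 ≡ 6; y = λ·(27 - 6) - 14 ≡ 3. → (6, 3)
5Q: (6, 3) + (26, 25). λ = (25 - 3)/(26 - 6) ≡ 22/20 mod 31. 20⁻¹ ≡ 14 (mod 31) since 20·14 = 280 ≡ 1, so λ ≡ 29.
  x = λ² - 6 - 26 = 841 - 32 ≡ 3; y = λ·(6 - 3) - 3 ≡ 22. → (3, 22)
6Q: (3, 22) + (26, 25). λ = (25 - 22)/(26 - 3) ≡ 3/23 mod 31. 23⁻¹ ≡ 27 (mod 31), so λ ≡ 19.
  x = λ² - 3 - 26 = 361 - 29 ≡ 22; y = λ·(3 - 22) - 22 ≡ 20. → (22, 20)
7Q: (22, 20) + (26, 25). λ = (25 - 20)/(26 - 22) ≡ 5/4 mod 31. 4⁻¹ ≡ 8 (mod 31) since 4·8 = 32 ≡ 1, so λ ≡ 9.
  x = λ² - 22 - 26 = 81 - 48 ≡ 2; y = λ·(22 - 2) - 20 ≡ 5. → (2, 5)
8Q: (2, 5) + (26, 25). λ = (25 - 5)/(26 - 2) ≡ 20/24 mod 31. 24⁻¹ ≡ 22 (mod 31) since 24·22 = 528 ≡ 1, so λ ≡ 6.
  x = λ² - 2 - 26 = 36 - 28 ≡ 8; y = λ·(2 - 8) - 5 ≡ 21. → (8, 21)
9Q: (8, 21) + (26, 25). λ = (25 - 21)/(26 - 8) ≡ 4/18 mod 31. 18⁻¹ ≡ 19 (mod 31), so λ ≡ 14.
  x = λ² - 8 - 26 = 196 - 34 ≡ 7; y = λ·(8 - 7) - 21 ≡ 24. → (7, 24)
10Q: (7, 24) + (26, 25). λ = (25 - 24)/(26 - 7) ≡ 1/19 mod 31. 19⁻¹ ≡ 18 (mod 31), so λ ≡ 18.
  x = λ² - 7 - 26 = 324 - 33 ≡ 12; y = λ·(7 - 12) - 24 ≡ 10. → (12, 10)
11Q: (12, 10) + (26, 25). λ = (25 - 10)/(26 - 12) ≡ 15/14 mod 31. 14⁻¹ ≡ 20 (mod 31), so λ ≡ 21.
  x = λ² - 12 - 26 = 441 - 38 ≡ 0; y = λ·(12 - 0) - 10 ≡ 25. → (0, 25)
12Q: (0, 25) + (26, 25). λ = (25 - 25)/(26 - 0) ≡ 0/26 mod 31. 26⁻¹ ≡ 6 (mod 31), so λ ≡ 0.
  x = λ² - 0 - 26 = 0 - 26 ≡ 5; y = λ·(0 - 5) - 25 ≡ 6. → (5, 6)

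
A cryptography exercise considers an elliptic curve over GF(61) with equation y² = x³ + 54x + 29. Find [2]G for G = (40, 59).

tangent at (40, 59): λ = (3·40² + 54)/(2·59) ≡ 35/57. 57⁻¹ ≡ 15 (mod 61), so λ ≡ 35·15 ≡ 37.
  x = λ² - 40 - 40 = 1369 - 80 ≡ 8; y = λ·(40 - 8) - 59 ≡ 27. → (8, 27)

(8, 27)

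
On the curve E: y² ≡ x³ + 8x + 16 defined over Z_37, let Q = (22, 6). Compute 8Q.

Double-and-add on 8 = (1000)₂. Start with Q = (22, 6) for the leading 1-bit.
double: tangent at (22, 6): λ = (3·22² + 8)/(2·6) ≡ 17/12. 12⁻¹ ≡ 34 (mod 37), so λ ≡ 17·34 ≡ 23.
  x = λ² - 22 - 22 = 529 - 44 ≡ 4; y = λ·(22 - 4) - 6 ≡ 1. → (4, 1)
double: tangent at (4, 1): λ = (3·4² + 8)/(2·1) ≡ 19/2. 2⁻¹ ≡ 19 (mod 37), so λ ≡ 19·19 ≡ 28.
  x = λ² - 4 - 4 = 784 - 8 ≡ 36; y = λ·(4 - 36) - 1 ≡ 28. → (36, 28)
double: tangent at (36, 28): λ = (3·36² + 8)/(2·28) ≡ 11/19. 19⁻¹ ≡ 2 (mod 37), so λ ≡ 11·2 ≡ 22.
  x = λ² - 36 - 36 = 484 - 72 ≡ 5; y = λ·(36 - 5) - 28 ≡ 25. → (5, 25)

(5, 25)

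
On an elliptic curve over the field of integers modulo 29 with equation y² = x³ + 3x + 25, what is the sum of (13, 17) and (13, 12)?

The two points share x = 13 and their y-coordinates satisfy 17 + 12 ≡ 0 (mod 29), so they are inverses. Their sum is O.

O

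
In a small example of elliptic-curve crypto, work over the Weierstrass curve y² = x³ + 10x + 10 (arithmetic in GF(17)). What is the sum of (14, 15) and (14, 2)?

O

The two points share x = 14 and their y-coordinates satisfy 15 + 2 ≡ 0 (mod 17), so they are inverses. Their sum is O.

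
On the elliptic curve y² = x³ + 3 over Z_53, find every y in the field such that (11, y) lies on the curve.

3, 50

x³ + 0x + 3 = 1334 ≡ 9 (mod 53).
Square roots of 9 mod 53: 3 and 50 (since 3² = 9 ≡ 9).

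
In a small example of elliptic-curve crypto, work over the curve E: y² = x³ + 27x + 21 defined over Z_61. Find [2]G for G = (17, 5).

(43, 13)

tangent at (17, 5): λ = (3·17² + 27)/(2·5) ≡ 40/10. 10⁻¹ ≡ 55 (mod 61) since 10·55 = 550 ≡ 1, so λ ≡ 40·55 ≡ 4.
  x = λ² - 17 - 17 = 16 - 34 ≡ 43; y = λ·(17 - 43) - 5 ≡ 13. → (43, 13)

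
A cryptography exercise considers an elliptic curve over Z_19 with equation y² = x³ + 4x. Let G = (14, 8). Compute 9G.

Double-and-add on 9 = (1001)₂. Start with G = (14, 8) for the leading 1-bit.
double: tangent at (14, 8): λ = (3·14² + 4)/(2·8) ≡ 3/16. 16⁻¹ ≡ 6 (mod 19), so λ ≡ 3·6 ≡ 18.
  x = λ² - 14 - 14 = 324 - 28 ≡ 11; y = λ·(14 - 11) - 8 ≡ 8. → (11, 8)
double: tangent at (11, 8): λ = (3·11² + 4)/(2·8) ≡ 6/16. 16⁻¹ ≡ 6 (mod 19), so λ ≡ 6·6 ≡ 17.
  x = λ² - 11 - 11 = 289 - 22 ≡ 1; y = λ·(11 - 1) - 8 ≡ 10. → (1, 10)
double: tangent at (1, 10): λ = (3·1² + 4)/(2·10) ≡ 7/1. 1⁻¹ ≡ 1 (mod 19), so λ ≡ 7·1 ≡ 7.
  x = λ² - 1 - 1 = 49 - 2 ≡ 9; y = λ·(1 - 9) - 10 ≡ 10. → (9, 10)
add G: (9, 10) + (14, 8). λ = (8 - 10)/(14 - 9) ≡ 17/5 mod 19. 5⁻¹ ≡ 4 (mod 19), so λ ≡ 11.
  x = λ² - 9 - 14 = 121 - 23 ≡ 3; y = λ·(9 - 3) - 10 ≡ 18. → (3, 18)

(3, 18)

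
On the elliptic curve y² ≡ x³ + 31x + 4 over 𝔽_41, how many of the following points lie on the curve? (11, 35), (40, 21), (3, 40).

2

(11, 35): 35² ≡ 36, rhs ≡ 36 → on.
(40, 21): 21² ≡ 31, rhs ≡ 13 → off.
(3, 40): 40² ≡ 1, rhs ≡ 1 → on.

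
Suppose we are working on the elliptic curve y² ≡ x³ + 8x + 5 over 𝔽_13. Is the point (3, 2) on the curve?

yes

y² = 2² ≡ 4; x³ + 8x + 5 = 56 ≡ 4 (mod 13). 4 = 4.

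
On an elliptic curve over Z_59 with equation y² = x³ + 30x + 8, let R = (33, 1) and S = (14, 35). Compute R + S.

(17, 48)

(33, 1) + (14, 35). λ = (35 - 1)/(14 - 33) ≡ 34/40 mod 59. 40⁻¹ ≡ 31 (mod 59) since 40·31 = 1240 ≡ 1, so λ ≡ 51.
  x = λ² - 33 - 14 = 2601 - 47 ≡ 17; y = λ·(33 - 17) - 1 ≡ 48. → (17, 48)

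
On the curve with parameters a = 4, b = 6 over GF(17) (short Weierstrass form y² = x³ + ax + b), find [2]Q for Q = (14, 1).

tangent at (14, 1): λ = (3·14² + 4)/(2·1) ≡ 14/2. 2⁻¹ ≡ 9 (mod 17) since 2·9 = 18 ≡ 1, so λ ≡ 14·9 ≡ 7.
  x = λ² - 14 - 14 = 49 - 28 ≡ 4; y = λ·(14 - 4) - 1 ≡ 1. → (4, 1)

(4, 1)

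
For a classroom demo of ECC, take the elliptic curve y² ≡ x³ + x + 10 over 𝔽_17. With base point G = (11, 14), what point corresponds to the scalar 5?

(11, 3)

Repeated addition: build up to 5G.
2G: tangent at (11, 14): λ = (3·11² + 1)/(2·14) ≡ 7/11. 11⁻¹ ≡ 14 (mod 17), so λ ≡ 7·14 ≡ 13.
  x = λ² - 11 - 11 = 169 - 22 ≡ 11; y = λ·(11 - 11) - 14 ≡ 3. → (11, 3)
3G: (11, 3) + (11, 14): same x and y₁ ≡ -y₂, so the sum is O.
4G: O + (11, 14) = (11, 14) (identity).
5G: tangent at (11, 14): λ = (3·11² + 1)/(2·14) ≡ 7/11. 11⁻¹ ≡ 14 (mod 17) since 11·14 = 154 ≡ 1, so λ ≡ 7·14 ≡ 13.
  x = λ² - 11 - 11 = 169 - 22 ≡ 11; y = λ·(11 - 11) - 14 ≡ 3. → (11, 3)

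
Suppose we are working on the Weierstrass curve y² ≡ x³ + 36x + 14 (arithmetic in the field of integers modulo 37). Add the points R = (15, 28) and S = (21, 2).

(28, 16)

(15, 28) + (21, 2). λ = (2 - 28)/(21 - 15) ≡ 11/6 mod 37. 6⁻¹ ≡ 31 (mod 37), so λ ≡ 8.
  x = λ² - 15 - 21 = 64 - 36 ≡ 28; y = λ·(15 - 28) - 28 ≡ 16. → (28, 16)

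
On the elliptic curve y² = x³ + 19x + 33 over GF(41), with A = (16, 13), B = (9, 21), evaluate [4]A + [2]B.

First 4A:
Repeated addition: build up to 4A.
2A: tangent at (16, 13): λ = (3·16² + 19)/(2·13) ≡ 8/26. 26⁻¹ ≡ 30 (mod 41), so λ ≡ 8·30 ≡ 35.
  x = λ² - 16 - 16 = 1225 - 32 ≡ 4; y = λ·(16 - 4) - 13 ≡ 38. → (4, 38)
3A: (4, 38) + (16, 13). λ = (13 - 38)/(16 - 4) ≡ 16/12 mod 41. 12⁻¹ ≡ 24 (mod 41) since 12·24 = 288 ≡ 1, so λ ≡ 15.
  x = λ² - 4 - 16 = 225 - 20 ≡ 0; y = λ·(4 - 0) - 38 ≡ 22. → (0, 22)
4A: (0, 22) + (16, 13). λ = (13 - 22)/(16 - 0) ≡ 32/16 mod 41. 16⁻¹ ≡ 18 (mod 41), so λ ≡ 2.
  x = λ² - 0 - 16 = 4 - 16 ≡ 29; y = λ·(0 - 29) - 22 ≡ 2. → (29, 2)
4A = (29, 2).
Next 2B:
Repeated addition: build up to 2B.
2B: tangent at (9, 21): λ = (3·9² + 19)/(2·21) ≡ 16/1. 1⁻¹ ≡ 1 (mod 41) since 1·1 = 1 ≡ 1, so λ ≡ 16·1 ≡ 16.
  x = λ² - 9 - 9 = 256 - 18 ≡ 33; y = λ·(9 - 33) - 21 ≡ 5. → (33, 5)
2B = (33, 5).
Finally 4A + 2B:
(29, 2) + (33, 5). λ = (5 - 2)/(33 - 29) ≡ 3/4 mod 41. 4⁻¹ ≡ 31 (mod 41), so λ ≡ 11.
  x = λ² - 29 - 33 = 121 - 62 ≡ 18; y = λ·(29 - 18) - 2 ≡ 37. → (18, 37)

(18, 37)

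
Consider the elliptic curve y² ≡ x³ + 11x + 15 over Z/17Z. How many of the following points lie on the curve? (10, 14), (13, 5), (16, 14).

0

(10, 14): 14² ≡ 9, rhs ≡ 3 → off.
(13, 5): 5² ≡ 8, rhs ≡ 9 → off.
(16, 14): 14² ≡ 9, rhs ≡ 3 → off.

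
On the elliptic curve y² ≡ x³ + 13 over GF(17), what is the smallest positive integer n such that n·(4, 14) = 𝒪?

2P: tangent at (4, 14): λ = (3·4² + 0)/(2·14) ≡ 14/11. 11⁻¹ ≡ 14 (mod 17), so λ ≡ 14·14 ≡ 9.
  x = λ² - 4 - 4 = 81 - 8 ≡ 5; y = λ·(4 - 5) - 14 ≡ 11. → (5, 11)
3P: (5, 11) + (4, 14). λ = (14 - 11)/(4 - 5) ≡ 3/16 mod 17. 16⁻¹ ≡ 16 (mod 17) since 16·16 = 256 ≡ 1, so λ ≡ 14.
  x = λ² - 5 - 4 = 196 - 9 ≡ 0; y = λ·(5 - 0) - 11 ≡ 8. → (0, 8)
4P: (0, 8) + (4, 14). λ = (14 - 8)/(4 - 0) ≡ 6/4 mod 17. 4⁻¹ ≡ 13 (mod 17), so λ ≡ 10.
  x = λ² - 0 - 4 = 100 - 4 ≡ 11; y = λ·(0 - 11) - 8 ≡ 1. → (11, 1)
5P: (11, 1) + (4, 14). λ = (14 - 1)/(4 - 11) ≡ 13/10 mod 17. 10⁻¹ ≡ 12 (mod 17), so λ ≡ 3.
  x = λ² - 11 - 4 = 9 - 15 ≡ 11; y = λ·(11 - 11) - 1 ≡ 16. → (11, 16)
6P: (11, 16) + (4, 14). λ = (14 - 16)/(4 - 11) ≡ 15/10 mod 17. 10⁻¹ ≡ 12 (mod 17), so λ ≡ 10.
  x = λ² - 11 - 4 = 100 - 15 ≡ 0; y = λ·(11 - 0) - 16 ≡ 9. → (0, 9)
7P: (0, 9) + (4, 14). λ = (14 - 9)/(4 - 0) ≡ 5/4 mod 17. 4⁻¹ ≡ 13 (mod 17), so λ ≡ 14.
  x = λ² - 0 - 4 = 196 - 4 ≡ 5; y = λ·(0 - 5) - 9 ≡ 6. → (5, 6)
8P: (5, 6) + (4, 14). λ = (14 - 6)/(4 - 5) ≡ 8/16 mod 17. 16⁻¹ ≡ 16 (mod 17), so λ ≡ 9.
  x = λ² - 5 - 4 = 81 - 9 ≡ 4; y = λ·(5 - 4) - 6 ≡ 3. → (4, 3)
9P: (4, 3) + (4, 14): same x and y₁ ≡ -y₂, so the sum is 𝒪.
9P = 𝒪, so the order is 9.

9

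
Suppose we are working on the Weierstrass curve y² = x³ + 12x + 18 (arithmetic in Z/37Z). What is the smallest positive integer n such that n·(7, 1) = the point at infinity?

2P: tangent at (7, 1): λ = (3·7² + 12)/(2·1) ≡ 11/2. 2⁻¹ ≡ 19 (mod 37) since 2·19 = 38 ≡ 1, so λ ≡ 11·19 ≡ 24.
  x = λ² - 7 - 7 = 576 - 14 ≡ 7; y = λ·(7 - 7) - 1 ≡ 36. → (7, 36)
3P: (7, 36) + (7, 1): same x and y₁ ≡ -y₂, so the sum is the point at infinity.
3P = the point at infinity, so the order is 3.

3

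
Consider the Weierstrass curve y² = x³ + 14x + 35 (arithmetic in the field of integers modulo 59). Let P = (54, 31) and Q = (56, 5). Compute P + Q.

(0, 34)

(54, 31) + (56, 5). λ = (5 - 31)/(56 - 54) ≡ 33/2 mod 59. 2⁻¹ ≡ 30 (mod 59), so λ ≡ 46.
  x = λ² - 54 - 56 = 2116 - 110 ≡ 0; y = λ·(54 - 0) - 31 ≡ 34. → (0, 34)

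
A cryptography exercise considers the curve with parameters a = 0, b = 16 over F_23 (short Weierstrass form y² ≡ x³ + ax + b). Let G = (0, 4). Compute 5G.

Repeated addition: build up to 5G.
2G: tangent at (0, 4): λ = (3·0² + 0)/(2·4) ≡ 0/8. 8⁻¹ ≡ 3 (mod 23), so λ ≡ 0·3 ≡ 0.
  x = λ² - 0 - 0 = 0 - 0 ≡ 0; y = λ·(0 - 0) - 4 ≡ 19. → (0, 19)
3G: (0, 19) + (0, 4): same x and y₁ ≡ -y₂, so the sum is O.
4G: O + (0, 4) = (0, 4) (identity).
5G: tangent at (0, 4): λ = (3·0² + 0)/(2·4) ≡ 0/8. 8⁻¹ ≡ 3 (mod 23), so λ ≡ 0·3 ≡ 0.
  x = λ² - 0 - 0 = 0 - 0 ≡ 0; y = λ·(0 - 0) - 4 ≡ 19. → (0, 19)

(0, 19)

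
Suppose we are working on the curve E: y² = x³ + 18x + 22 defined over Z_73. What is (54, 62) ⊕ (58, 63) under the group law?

(54, 62) + (58, 63). λ = (63 - 62)/(58 - 54) ≡ 1/4 mod 73. 4⁻¹ ≡ 55 (mod 73) since 4·55 = 220 ≡ 1, so λ ≡ 55.
  x = λ² - 54 - 58 = 3025 - 112 ≡ 66; y = λ·(54 - 66) - 62 ≡ 8. → (66, 8)

(66, 8)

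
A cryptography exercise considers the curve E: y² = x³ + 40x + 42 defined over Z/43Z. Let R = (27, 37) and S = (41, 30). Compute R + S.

(29, 7)

(27, 37) + (41, 30). λ = (30 - 37)/(41 - 27) ≡ 36/14 mod 43. 14⁻¹ ≡ 40 (mod 43) since 14·40 = 560 ≡ 1, so λ ≡ 21.
  x = λ² - 27 - 41 = 441 - 68 ≡ 29; y = λ·(27 - 29) - 37 ≡ 7. → (29, 7)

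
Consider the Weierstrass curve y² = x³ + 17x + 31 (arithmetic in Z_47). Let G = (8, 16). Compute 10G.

(1, 7)

Double-and-add on 10 = (1010)₂. Start with G = (8, 16) for the leading 1-bit.
double: tangent at (8, 16): λ = (3·8² + 17)/(2·16) ≡ 21/32. 32⁻¹ ≡ 25 (mod 47), so λ ≡ 21·25 ≡ 8.
  x = λ² - 8 - 8 = 64 - 16 ≡ 1; y = λ·(8 - 1) - 16 ≡ 40. → (1, 40)
double: tangent at (1, 40): λ = (3·1² + 17)/(2·40) ≡ 20/33. 33⁻¹ ≡ 10 (mod 47), so λ ≡ 20·10 ≡ 12.
  x = λ² - 1 - 1 = 144 - 2 ≡ 1; y = λ·(1 - 1) - 40 ≡ 7. → (1, 7)
add G: (1, 7) + (8, 16). λ = (16 - 7)/(8 - 1) ≡ 9/7 mod 47. 7⁻¹ ≡ 27 (mod 47), so λ ≡ 8.
  x = λ² - 1 - 8 = 64 - 9 ≡ 8; y = λ·(1 - 8) - 7 ≡ 31. → (8, 31)
double: tangent at (8, 31): λ = (3·8² + 17)/(2·31) ≡ 21/15. 15⁻¹ ≡ 22 (mod 47), so λ ≡ 21·22 ≡ 39.
  x = λ² - 8 - 8 = 1521 - 16 ≡ 1; y = λ·(8 - 1) - 31 ≡ 7. → (1, 7)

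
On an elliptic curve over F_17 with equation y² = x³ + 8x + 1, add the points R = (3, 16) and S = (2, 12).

(11, 3)

(3, 16) + (2, 12). λ = (12 - 16)/(2 - 3) ≡ 13/16 mod 17. 16⁻¹ ≡ 16 (mod 17), so λ ≡ 4.
  x = λ² - 3 - 2 = 16 - 5 ≡ 11; y = λ·(3 - 11) - 16 ≡ 3. → (11, 3)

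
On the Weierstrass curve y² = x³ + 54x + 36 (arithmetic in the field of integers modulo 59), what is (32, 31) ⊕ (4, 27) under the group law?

(32, 31) + (4, 27). λ = (27 - 31)/(4 - 32) ≡ 55/31 mod 59. 31⁻¹ ≡ 40 (mod 59), so λ ≡ 17.
  x = λ² - 32 - 4 = 289 - 36 ≡ 17; y = λ·(32 - 17) - 31 ≡ 47. → (17, 47)

(17, 47)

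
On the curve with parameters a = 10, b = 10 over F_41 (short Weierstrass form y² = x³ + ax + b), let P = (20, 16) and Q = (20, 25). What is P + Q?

The two points share x = 20 and their y-coordinates satisfy 16 + 25 ≡ 0 (mod 41), so they are inverses. Their sum is O.

O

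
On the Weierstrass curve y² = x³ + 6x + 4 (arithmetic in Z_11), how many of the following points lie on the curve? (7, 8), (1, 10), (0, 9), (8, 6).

(7, 8): 8² ≡ 9, rhs ≡ 4 → off.
(1, 10): 10² ≡ 1, rhs ≡ 0 → off.
(0, 9): 9² ≡ 4, rhs ≡ 4 → on.
(8, 6): 6² ≡ 3, rhs ≡ 3 → on.

2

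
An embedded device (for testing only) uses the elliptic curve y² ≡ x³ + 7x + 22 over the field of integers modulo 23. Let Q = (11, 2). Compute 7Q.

(11, 21)

Repeated addition: build up to 7Q.
2Q: tangent at (11, 2): λ = (3·11² + 7)/(2·2) ≡ 2/4. 4⁻¹ ≡ 6 (mod 23) since 4·6 = 24 ≡ 1, so λ ≡ 2·6 ≡ 12.
  x = λ² - 11 - 11 = 144 - 22 ≡ 7; y = λ·(11 - 7) - 2 ≡ 0. → (7, 0)
3Q: (7, 0) + (11, 2). λ = (2 - 0)/(11 - 7) ≡ 2/4 mod 23. 4⁻¹ ≡ 6 (mod 23), so λ ≡ 12.
  x = λ² - 7 - 11 = 144 - 18 ≡ 11; y = λ·(7 - 11) - 0 ≡ 21. → (11, 21)
4Q: (11, 21) + (11, 2): same x and y₁ ≡ -y₂, so the sum is the point at infinity.
5Q: the point at infinity + (11, 2) = (11, 2) (identity).
6Q: tangent at (11, 2): λ = (3·11² + 7)/(2·2) ≡ 2/4. 4⁻¹ ≡ 6 (mod 23), so λ ≡ 2·6 ≡ 12.
  x = λ² - 11 - 11 = 144 - 22 ≡ 7; y = λ·(11 - 7) - 2 ≡ 0. → (7, 0)
7Q: (7, 0) + (11, 2). λ = (2 - 0)/(11 - 7) ≡ 2/4 mod 23. 4⁻¹ ≡ 6 (mod 23) since 4·6 = 24 ≡ 1, so λ ≡ 12.
  x = λ² - 7 - 11 = 144 - 18 ≡ 11; y = λ·(7 - 11) - 0 ≡ 21. → (11, 21)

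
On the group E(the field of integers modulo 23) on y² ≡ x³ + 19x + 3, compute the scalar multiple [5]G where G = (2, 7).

Repeated addition: build up to 5G.
2G: tangent at (2, 7): λ = (3·2² + 19)/(2·7) ≡ 8/14. 14⁻¹ ≡ 5 (mod 23) since 14·5 = 70 ≡ 1, so λ ≡ 8·5 ≡ 17.
  x = λ² - 2 - 2 = 289 - 4 ≡ 9; y = λ·(2 - 9) - 7 ≡ 12. → (9, 12)
3G: (9, 12) + (2, 7). λ = (7 - 12)/(2 - 9) ≡ 18/16 mod 23. 16⁻¹ ≡ 13 (mod 23), so λ ≡ 4.
  x = λ² - 9 - 2 = 16 - 11 ≡ 5; y = λ·(9 - 5) - 12 ≡ 4. → (5, 4)
4G: (5, 4) + (2, 7). λ = (7 - 4)/(2 - 5) ≡ 3/20 mod 23. 20⁻¹ ≡ 15 (mod 23), so λ ≡ 22.
  x = λ² - 5 - 2 = 484 - 7 ≡ 17; y = λ·(5 - 17) - 4 ≡ 8. → (17, 8)
5G: (17, 8) + (2, 7). λ = (7 - 8)/(2 - 17) ≡ 22/8 mod 23. 8⁻¹ ≡ 3 (mod 23) since 8·3 = 24 ≡ 1, so λ ≡ 20.
  x = λ² - 17 - 2 = 400 - 19 ≡ 13; y = λ·(17 - 13) - 8 ≡ 3. → (13, 3)

(13, 3)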